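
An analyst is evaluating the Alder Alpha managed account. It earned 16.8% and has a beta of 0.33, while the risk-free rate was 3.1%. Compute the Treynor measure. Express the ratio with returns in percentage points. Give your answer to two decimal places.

Treynor = (Rp − Rf) / β = (16.8% − 3.1%) / 0.33 = 13.70 / 0.33 = 41.5152

41.52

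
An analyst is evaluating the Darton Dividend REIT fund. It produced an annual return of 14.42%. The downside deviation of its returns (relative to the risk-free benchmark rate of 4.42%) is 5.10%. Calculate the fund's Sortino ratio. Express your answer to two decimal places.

Sortino = (Rp − Rf) / σd = (14.42% − 4.42%) / 5.10% = 10.00% / 5.10% = 1.9608

1.96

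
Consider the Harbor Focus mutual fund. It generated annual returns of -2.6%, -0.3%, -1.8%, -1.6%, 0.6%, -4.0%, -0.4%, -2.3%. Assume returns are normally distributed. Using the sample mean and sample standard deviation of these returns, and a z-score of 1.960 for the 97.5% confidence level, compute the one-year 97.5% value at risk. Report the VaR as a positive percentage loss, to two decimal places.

4.44

Mean return r̄ = -12.40 / 8 = -1.5500%
Σ(r − r̄)² = (-2.6 − (-1.5500))² + (-0.3 − (-1.5500))² + (-1.8 − (-1.5500))² + … = 15.2400
σ = √[15.2400 / 7] = 1.4755%
VaR = −(r̄ − z·σ) = −(-1.5500 − 1.960 × 1.4755) = −(-4.4420) = 4.4420%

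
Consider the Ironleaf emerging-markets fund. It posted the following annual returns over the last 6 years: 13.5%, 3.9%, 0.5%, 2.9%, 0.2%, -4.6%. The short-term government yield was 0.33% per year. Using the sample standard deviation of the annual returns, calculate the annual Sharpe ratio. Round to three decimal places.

μ = (13.5 + 3.9 + 0.5 + 2.9 + 0.2 − 4.6) / 6 = 16.40 / 6 = 2.7333%
Sample std dev = √[182.4933 / 5] = 6.0414%
Sharpe = (μ − rf) / σ = (2.7333 − 0.33) / 6.0414 = 2.4033 / 6.0414 = 0.3978

0.398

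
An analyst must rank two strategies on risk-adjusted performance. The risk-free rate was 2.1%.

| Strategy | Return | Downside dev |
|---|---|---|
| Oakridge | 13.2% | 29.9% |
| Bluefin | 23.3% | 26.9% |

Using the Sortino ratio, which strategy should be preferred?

Oakridge: Sortino ratio = (13.2% − 2.1%) / 29.9% = 0.371
Bluefin: Sortino ratio = (23.3% − 2.1%) / 26.9% = 0.788
Highest: Bluefin (0.788).

Bluefin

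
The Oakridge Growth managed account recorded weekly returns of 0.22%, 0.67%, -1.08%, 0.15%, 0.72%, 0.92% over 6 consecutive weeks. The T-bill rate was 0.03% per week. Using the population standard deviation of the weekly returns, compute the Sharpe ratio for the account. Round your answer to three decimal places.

r̄ = (0.22 + 0.67 − 1.08 + 0.15 + 0.72 + 0.92) / 6 = 0.2667%
Σ(r − r̄)² = (0.22 − 0.2667)² + (0.67 − 0.2667)² + (-1.08 − 0.2667)² + … = 2.6243
population σ = √(2.6243 / 6) = √0.4374 = 0.6614%
Sharpe = (r̄ − rf) / σ = (0.2667 − 0.03) / 0.6614 = 0.2367 / 0.6614 = 0.3579

0.358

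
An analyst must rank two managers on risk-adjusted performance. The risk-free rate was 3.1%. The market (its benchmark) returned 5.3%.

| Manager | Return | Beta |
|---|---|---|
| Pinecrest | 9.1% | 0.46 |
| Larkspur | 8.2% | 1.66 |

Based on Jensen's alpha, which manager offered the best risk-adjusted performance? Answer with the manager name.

Pinecrest

Pinecrest: α = 9.1% − [3.1% + 0.46 × (5.3% − 3.1%)] = 4.988
Larkspur: α = 8.2% − [3.1% + 1.66 × (5.3% − 3.1%)] = 1.448
Highest: Pinecrest (4.988).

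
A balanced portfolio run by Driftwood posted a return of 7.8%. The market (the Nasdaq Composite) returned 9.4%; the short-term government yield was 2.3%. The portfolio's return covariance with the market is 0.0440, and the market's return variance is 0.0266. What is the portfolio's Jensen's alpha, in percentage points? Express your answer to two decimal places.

β = Cov / Var = 0.0440 / 0.0266 = 1.6541
E[R] = Rf + β(Rm − Rf) = 2.3% + 1.6541 × (9.4% − 2.3%) = 14.0441%
α = Rp − E[R] = 7.8% − 14.0441% = -6.2441

-6.24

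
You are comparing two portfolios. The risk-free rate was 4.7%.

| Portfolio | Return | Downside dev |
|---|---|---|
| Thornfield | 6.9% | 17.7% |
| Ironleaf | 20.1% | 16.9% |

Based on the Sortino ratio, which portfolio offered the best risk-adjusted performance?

Ironleaf

Thornfield: Sortino ratio = (6.9% − 4.7%) / 17.7% = 0.124
Ironleaf: Sortino ratio = (20.1% − 4.7%) / 16.9% = 0.911
Highest: Ironleaf (0.911).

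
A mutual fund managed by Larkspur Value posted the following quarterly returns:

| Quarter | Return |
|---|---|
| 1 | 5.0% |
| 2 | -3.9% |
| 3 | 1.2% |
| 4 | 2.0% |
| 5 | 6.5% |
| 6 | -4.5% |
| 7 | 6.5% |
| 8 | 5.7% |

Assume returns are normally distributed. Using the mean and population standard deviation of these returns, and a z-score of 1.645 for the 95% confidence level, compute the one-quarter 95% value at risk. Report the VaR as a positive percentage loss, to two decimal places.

μ = (5 − 3.9 + 1.2 + 2 + 6.5 − 4.5 + 6.5 + 5.7) / 8 = 2.3125%
Σ(r − μ)² = (5 − 2.3125)² + (-3.9 − 2.3125)² + (1.2 − 2.3125)² + … = 140.1088
population σ = √(140.1088 / 8) = √17.5136 = 4.1849%
VaR = −(μ − z·σ) = −(2.3125 − 1.645 × 4.1849) = −(-4.5717) = 4.5717%

4.57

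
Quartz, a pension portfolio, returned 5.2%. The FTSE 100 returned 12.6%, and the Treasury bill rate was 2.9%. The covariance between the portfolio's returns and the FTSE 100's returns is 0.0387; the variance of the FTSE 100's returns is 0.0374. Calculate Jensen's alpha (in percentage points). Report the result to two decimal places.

-7.74

β = Cov / Var = 0.0387 / 0.0374 = 1.0348
E[R] = Rf + β(Rm − Rf) = 2.9% + 1.0348 × (12.6% − 2.9%) = 12.9376%
α = Rp − E[R] = 5.2% − 12.9376% = -7.7376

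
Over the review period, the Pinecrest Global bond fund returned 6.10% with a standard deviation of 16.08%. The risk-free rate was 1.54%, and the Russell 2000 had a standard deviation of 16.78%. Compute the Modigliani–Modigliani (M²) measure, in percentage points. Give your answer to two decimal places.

6.30

Sharpe = (Rp − Rf) / σp = (6.10% − 1.54%) / 16.08% = 0.2836
M² = Rf + Sharpe × σm = 1.54% + 0.2836 × 16.78% = 6.2988%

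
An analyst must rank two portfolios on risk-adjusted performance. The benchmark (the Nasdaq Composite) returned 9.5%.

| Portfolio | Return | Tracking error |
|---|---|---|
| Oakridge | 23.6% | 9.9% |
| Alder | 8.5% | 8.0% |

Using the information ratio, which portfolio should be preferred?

Oakridge

Oakridge: IR = (23.6% − 9.5%) / 9.9% = 1.424
Alder: IR = (8.5% − 9.5%) / 8.0% = -0.125
Highest: Oakridge (1.424).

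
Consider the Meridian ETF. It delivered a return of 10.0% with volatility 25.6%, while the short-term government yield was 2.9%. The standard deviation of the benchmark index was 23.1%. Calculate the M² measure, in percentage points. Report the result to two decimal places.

Sharpe = (Rp − Rf) / σp = (10.0% − 2.9%) / 25.6% = 0.2773
M² = Rf + Sharpe × σm = 2.9% + 0.2773 × 23.1% = 9.3056%

9.31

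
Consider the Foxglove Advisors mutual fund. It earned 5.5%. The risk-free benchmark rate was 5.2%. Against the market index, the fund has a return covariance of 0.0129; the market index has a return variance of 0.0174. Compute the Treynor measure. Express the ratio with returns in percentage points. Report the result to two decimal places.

0.40

β = Cov / Var = 0.0129 / 0.0174 = 0.7414
Treynor = (Rp − Rf) / β = (5.5% − 5.2%) / 0.7414 = 0.30 / 0.7414 = 0.4046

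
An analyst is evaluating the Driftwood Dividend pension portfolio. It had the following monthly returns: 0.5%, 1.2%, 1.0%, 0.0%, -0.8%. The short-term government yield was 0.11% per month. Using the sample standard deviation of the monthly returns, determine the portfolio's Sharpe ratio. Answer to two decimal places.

r̄ = (0.5 + 1.2 + 1 + 0 − 0.8) / 5 = 0.3800%
Σ(r − r̄)² = 2.6080; sample σ = √(2.6080/4) = 0.8075%
Sharpe = (r̄ − rf) / σ = (0.3800 − 0.11) / 0.8075 = 0.2700 / 0.8075 = 0.3344

0.33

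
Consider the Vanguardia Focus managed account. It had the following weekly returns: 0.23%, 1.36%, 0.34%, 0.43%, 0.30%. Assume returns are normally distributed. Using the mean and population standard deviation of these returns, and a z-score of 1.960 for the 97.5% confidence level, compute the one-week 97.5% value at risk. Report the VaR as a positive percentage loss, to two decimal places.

r̄ = (0.23 + 1.36 + 0.34 + 0.43 + 0.3) / 5 = 0.5320%
Σ(r − r̄)² = (0.23 − 0.5320)² + (1.36 − 0.5320)² + … = 0.8779
population σ = √(0.8779 / 5) = √0.1756 = 0.4190%
VaR = −(r̄ − z·σ) = −(0.5320 − 1.960 × 0.4190) = −(-0.2892) = 0.2892%

0.29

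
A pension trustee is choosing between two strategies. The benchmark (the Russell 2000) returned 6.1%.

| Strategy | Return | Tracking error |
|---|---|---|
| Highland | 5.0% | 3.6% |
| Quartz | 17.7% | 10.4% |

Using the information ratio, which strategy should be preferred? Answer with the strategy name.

Highland: IR = (5.0% − 6.1%) / 3.6% = -0.306
Quartz: IR = (17.7% − 6.1%) / 10.4% = 1.115
Highest: Quartz (1.115).

Quartz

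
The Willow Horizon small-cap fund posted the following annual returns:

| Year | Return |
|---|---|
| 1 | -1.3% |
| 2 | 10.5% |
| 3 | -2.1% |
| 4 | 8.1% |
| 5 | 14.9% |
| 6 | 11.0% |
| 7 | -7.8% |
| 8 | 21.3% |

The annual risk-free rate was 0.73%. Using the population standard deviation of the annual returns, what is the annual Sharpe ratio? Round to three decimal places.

0.668

Mean return r̄ = 54.60 / 8 = 6.8250%
Population σ = √[Σ(r − r̄)² / 8] = √[666.8550 / 8] = √83.3569 = 9.1300%
Sharpe = (r̄ − rf) / σ = (6.8250 − 0.73) / 9.1300 = 6.0950 / 9.1300 = 0.6676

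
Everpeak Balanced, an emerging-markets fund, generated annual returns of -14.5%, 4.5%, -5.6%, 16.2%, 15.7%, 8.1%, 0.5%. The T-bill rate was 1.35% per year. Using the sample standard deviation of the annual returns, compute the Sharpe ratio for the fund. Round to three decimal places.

μ = (-14.5 + 4.5 − 5.6 + 16.2 + 15.7 + 8.1 + 0.5) / 7 = 24.90 / 7 = 3.5571%
Σ(r − μ)² = (-14.5 − 3.5571)² + (4.5 − 3.5571)² + (-5.6 − 3.5571)² + … = 748.0771
sample σ = √(748.0771 / 6) = √124.6795 = 11.1660%
Sharpe = (μ − rf) / σ = (3.5571 − 1.35) / 11.1660 = 2.2071 / 11.1660 = 0.1977

0.198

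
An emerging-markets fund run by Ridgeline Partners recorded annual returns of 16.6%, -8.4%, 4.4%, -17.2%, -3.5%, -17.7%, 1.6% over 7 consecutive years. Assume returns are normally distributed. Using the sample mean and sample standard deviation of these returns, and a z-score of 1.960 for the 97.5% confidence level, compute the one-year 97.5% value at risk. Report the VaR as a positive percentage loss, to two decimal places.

27.54

μ = (16.6 − 8.4 + 4.4 − 17.2 − 3.5 − 17.7 + 1.6) / 7 = -24.20 / 7 = -3.4571%
Sample std dev = √[905.7571 / 6] = 12.2866%
VaR = −(μ − z·σ) = −(-3.4571 − 1.960 × 12.2866) = −(-27.5388) = 27.5388%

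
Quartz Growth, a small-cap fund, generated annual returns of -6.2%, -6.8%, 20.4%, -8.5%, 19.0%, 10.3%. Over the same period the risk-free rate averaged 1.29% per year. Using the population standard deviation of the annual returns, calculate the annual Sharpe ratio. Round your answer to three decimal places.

r̄ = (-6.2 − 6.8 + 20.4 − 8.5 + 19 + 10.3) / 6 = 4.7000%
Σ(r − r̄)² = (-6.2 − 4.7000)² + (-6.8 − 4.7000)² + … = 907.6400
σ = √[907.6400 / 6] = 12.2993%
Sharpe = (r̄ − rf) / σ = (4.7000 − 1.29) / 12.2993 = 3.4100 / 12.2993 = 0.2773

0.277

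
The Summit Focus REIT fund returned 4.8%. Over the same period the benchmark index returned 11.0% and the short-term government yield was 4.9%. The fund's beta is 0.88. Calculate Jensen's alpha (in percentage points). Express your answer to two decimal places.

CAPM expected return = Rf + β(Rm − Rf) = 4.9% + 0.88 × (11.0% − 4.9%) = 4.9 + 0.88 × 6.10 = 10.2680%
Jensen's α = Rp − E[R] = 4.8% − 10.2680% = -5.4680

-5.47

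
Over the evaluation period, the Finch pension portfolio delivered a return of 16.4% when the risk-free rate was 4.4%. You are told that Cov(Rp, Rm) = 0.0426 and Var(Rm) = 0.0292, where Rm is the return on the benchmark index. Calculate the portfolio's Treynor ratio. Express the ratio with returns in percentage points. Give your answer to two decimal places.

β = Cov / Var = 0.0426 / 0.0292 = 1.4589
Treynor = (Rp − Rf) / β = (16.4% − 4.4%) / 1.4589 = 12.00 / 1.4589 = 8.2254

8.23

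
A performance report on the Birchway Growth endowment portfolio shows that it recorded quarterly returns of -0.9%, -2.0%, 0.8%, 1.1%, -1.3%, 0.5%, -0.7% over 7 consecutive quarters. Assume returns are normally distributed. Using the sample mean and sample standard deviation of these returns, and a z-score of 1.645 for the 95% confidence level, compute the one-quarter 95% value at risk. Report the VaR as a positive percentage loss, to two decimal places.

μ = (-0.9 − 2 + 0.8 + 1.1 − 1.3 + 0.5 − 0.7) / 7 = -2.50 / 7 = -0.3571%
Σ(r − μ)² = (-0.9 − (-0.3571))² + (-2 − (-0.3571))² + (0.8 − (-0.3571))² + … = 8.1971
σ = √[8.1971 / 6] = 1.1688%
VaR = −(μ − z·σ) = −(-0.3571 − 1.645 × 1.1688) = −(-2.2798) = 2.2798%

2.28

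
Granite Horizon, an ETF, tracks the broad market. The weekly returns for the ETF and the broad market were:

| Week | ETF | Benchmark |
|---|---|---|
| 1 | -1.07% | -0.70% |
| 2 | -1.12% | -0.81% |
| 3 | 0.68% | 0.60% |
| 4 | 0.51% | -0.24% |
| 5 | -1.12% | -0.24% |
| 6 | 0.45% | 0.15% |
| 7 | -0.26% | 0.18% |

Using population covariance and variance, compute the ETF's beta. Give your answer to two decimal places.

r̄p = -0.2757%,  r̄m = -0.1514%
Cov = Σ(rp − r̄p)(rm − r̄m) / 7 = 0.2770
Var(rm) = Σ(rm − r̄m)² / 7 = 0.2165
β = Cov / Var = 0.2770 / 0.2165 = 1.2794

1.28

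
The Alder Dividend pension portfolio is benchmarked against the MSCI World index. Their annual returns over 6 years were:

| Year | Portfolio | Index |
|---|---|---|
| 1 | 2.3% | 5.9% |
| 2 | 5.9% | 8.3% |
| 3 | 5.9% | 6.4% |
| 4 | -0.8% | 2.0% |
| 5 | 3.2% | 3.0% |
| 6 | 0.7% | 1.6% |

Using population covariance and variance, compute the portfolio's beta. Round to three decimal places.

0.852

r̄p = 2.8667%,  r̄m = 4.5333%
Cov = Σ(rp − r̄p)(rm − r̄m) / 6 = 5.2411
Var(rm) = Σ(rm − r̄m)² / 6 = 6.1522
β = Cov / Var = 5.2411 / 6.1522 = 0.8519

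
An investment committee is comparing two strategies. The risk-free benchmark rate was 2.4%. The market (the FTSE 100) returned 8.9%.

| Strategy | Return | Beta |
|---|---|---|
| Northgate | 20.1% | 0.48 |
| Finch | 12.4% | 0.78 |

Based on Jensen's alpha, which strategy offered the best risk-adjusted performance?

Northgate

Northgate: α = 20.1% − [2.4% + 0.48 × (8.9% − 2.4%)] = 14.580
Finch: α = 12.4% − [2.4% + 0.78 × (8.9% − 2.4%)] = 4.930
Highest: Northgate (14.580).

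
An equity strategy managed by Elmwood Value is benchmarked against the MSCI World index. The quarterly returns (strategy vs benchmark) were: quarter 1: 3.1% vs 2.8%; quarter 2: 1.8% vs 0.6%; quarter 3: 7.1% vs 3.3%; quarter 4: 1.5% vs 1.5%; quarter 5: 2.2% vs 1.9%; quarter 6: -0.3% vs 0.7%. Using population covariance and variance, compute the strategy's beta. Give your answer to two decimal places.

r̄p = 2.5667%,  r̄m = 1.8000%
Cov = Σ(rp − r̄p)(rm − r̄m) / 6 = 1.9483
Var(rm) = Σ(rm − r̄m)² / 6 = 1.0000
β = Cov / Var = 1.9483 / 1.0000 = 1.9483

1.95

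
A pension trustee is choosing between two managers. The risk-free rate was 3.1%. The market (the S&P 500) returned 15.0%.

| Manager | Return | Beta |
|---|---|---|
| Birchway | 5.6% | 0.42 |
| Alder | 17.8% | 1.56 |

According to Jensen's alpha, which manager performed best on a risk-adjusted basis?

Birchway: α = 5.6% − [3.1% + 0.42 × (15.0% − 3.1%)] = -2.498
Alder: α = 17.8% − [3.1% + 1.56 × (15.0% − 3.1%)] = -3.864
Highest: Birchway (-2.498).

Birchway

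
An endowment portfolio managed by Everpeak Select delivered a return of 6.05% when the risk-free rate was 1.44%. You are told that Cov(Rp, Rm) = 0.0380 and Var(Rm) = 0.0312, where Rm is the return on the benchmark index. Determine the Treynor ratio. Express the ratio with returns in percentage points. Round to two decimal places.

3.79

β = Cov / Var = 0.0380 / 0.0312 = 1.2179
Treynor = (Rp − Rf) / β = (6.05% − 1.44%) / 1.2179 = 4.61 / 1.2179 = 3.7852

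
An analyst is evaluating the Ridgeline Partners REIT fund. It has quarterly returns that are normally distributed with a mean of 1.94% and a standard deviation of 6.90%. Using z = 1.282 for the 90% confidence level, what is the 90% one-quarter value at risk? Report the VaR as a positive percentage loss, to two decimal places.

VaR (as % loss) = −(μ − z·σ) = −(1.94% − 1.282 × 6.90%) = −(-6.9058%) = 6.9058%

6.91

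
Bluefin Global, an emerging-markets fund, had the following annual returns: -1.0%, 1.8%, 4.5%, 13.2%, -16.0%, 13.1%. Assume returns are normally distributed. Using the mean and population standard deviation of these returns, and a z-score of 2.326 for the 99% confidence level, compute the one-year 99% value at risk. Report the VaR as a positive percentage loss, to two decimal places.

20.38

r̄ = (-1 + 1.8 + 4.5 + 13.2 − 16 + 13.1) / 6 = 2.6000%
Σ(r − r̄)² = (-1 − 2.6000)² + (1.8 − 2.6000)² + (4.5 − 2.6000)² + … = 585.7800
population σ = √(585.7800 / 6) = √97.6300 = 9.8808%
VaR = −(r̄ − z·σ) = −(2.6000 − 2.326 × 9.8808) = −(-20.3827) = 20.3827%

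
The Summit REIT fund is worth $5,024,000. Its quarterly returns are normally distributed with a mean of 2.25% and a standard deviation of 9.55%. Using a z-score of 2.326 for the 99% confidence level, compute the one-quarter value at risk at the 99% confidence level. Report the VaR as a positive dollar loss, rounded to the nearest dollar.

$1,002,956

Return at the 99% tail: μ − z·σ = 2.25% − 2.326 × 9.55% = 2.25 − 22.2133 = -19.9633%
VaR = −(-19.9633%) × $5,024,000 = 19.9633% × $5,024,000 = $1,002,956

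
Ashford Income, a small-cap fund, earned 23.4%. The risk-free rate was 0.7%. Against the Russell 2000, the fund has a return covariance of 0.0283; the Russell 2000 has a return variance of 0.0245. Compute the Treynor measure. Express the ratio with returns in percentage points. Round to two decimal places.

19.65

β = Cov / Var = 0.0283 / 0.0245 = 1.1551
Treynor = (Rp − Rf) / β = (23.4% − 0.7%) / 1.1551 = 22.70 / 1.1551 = 19.6520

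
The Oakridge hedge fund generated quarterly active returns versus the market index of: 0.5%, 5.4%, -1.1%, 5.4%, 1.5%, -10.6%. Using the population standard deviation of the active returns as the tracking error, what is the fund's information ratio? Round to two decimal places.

μ = (0.5 + 5.4 − 1.1 + 5.4 + 1.5 − 10.6) / 6 = 1.10 / 6 = 0.1833%
Σ(r − μ)² = (0.5 − 0.1833)² + (5.4 − 0.1833)² + (-1.1 − 0.1833)² + … = 174.1883
σ = √[174.1883 / 6] = 5.3881%
IR = μ / tracking error = 0.1833 / 5.3881 = 0.0340

0.03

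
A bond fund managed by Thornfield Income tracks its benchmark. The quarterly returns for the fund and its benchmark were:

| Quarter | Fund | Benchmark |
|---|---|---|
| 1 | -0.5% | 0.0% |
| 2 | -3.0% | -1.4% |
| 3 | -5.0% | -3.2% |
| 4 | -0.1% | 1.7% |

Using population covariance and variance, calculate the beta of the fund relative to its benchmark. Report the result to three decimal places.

1.062

r̄p = -2.1500%,  r̄m = -0.7250%
Cov = Σ(rp − r̄p)(rm − r̄m) / 4 = 3.4488
Var(rm) = Σ(rm − r̄m)² / 4 = 3.2469
β = Cov / Var = 3.4488 / 3.2469 = 1.0622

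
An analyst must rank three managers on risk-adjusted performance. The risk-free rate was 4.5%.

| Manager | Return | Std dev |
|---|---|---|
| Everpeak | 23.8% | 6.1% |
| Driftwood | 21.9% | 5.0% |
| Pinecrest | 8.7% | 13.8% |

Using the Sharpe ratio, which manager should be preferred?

Everpeak: Sharpe ratio = (23.8% − 4.5%) / 6.1% = 3.164
Driftwood: Sharpe ratio = (21.9% − 4.5%) / 5.0% = 3.480
Pinecrest: Sharpe ratio = (8.7% − 4.5%) / 13.8% = 0.304
Highest: Driftwood (3.480).

Driftwood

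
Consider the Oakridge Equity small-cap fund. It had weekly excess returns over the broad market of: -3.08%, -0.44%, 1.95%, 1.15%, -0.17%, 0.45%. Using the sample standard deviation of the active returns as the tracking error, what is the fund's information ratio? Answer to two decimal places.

-0.01

Mean return r̄ = -0.140 / 6 = -0.0233%
Sample std dev = √[15.0331 / 5] = 1.7340%
IR = r̄ / tracking error = -0.0233 / 1.7340 = -0.0134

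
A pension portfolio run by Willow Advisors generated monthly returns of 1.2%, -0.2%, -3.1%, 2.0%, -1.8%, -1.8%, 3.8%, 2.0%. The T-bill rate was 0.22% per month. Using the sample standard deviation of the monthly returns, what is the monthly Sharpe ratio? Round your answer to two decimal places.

0.02

r̄ = (1.2 − 0.2 − 3.1 + 2 − 1.8 − 1.8 + 3.8 + 2) / 8 = 2.10 / 8 = 0.2625%
Sample std dev = √[39.4588 / 7] = 2.3742%
Sharpe = (r̄ − rf) / σ = (0.2625 − 0.22) / 2.3742 = 0.0425 / 2.3742 = 0.0179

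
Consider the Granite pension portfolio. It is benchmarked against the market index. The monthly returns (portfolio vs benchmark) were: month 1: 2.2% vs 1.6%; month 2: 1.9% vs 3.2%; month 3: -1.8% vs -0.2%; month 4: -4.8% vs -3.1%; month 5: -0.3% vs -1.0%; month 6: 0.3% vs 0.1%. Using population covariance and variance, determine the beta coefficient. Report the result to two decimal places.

r̄p = -0.4167%,  r̄m = 0.1000%
Cov = Σ(rp − r̄p)(rm − r̄m) / 6 = 4.2367
Var(rm) = Σ(rm − r̄m)² / 6 = 3.9000
β = Cov / Var = 4.2367 / 3.9000 = 1.0863

1.09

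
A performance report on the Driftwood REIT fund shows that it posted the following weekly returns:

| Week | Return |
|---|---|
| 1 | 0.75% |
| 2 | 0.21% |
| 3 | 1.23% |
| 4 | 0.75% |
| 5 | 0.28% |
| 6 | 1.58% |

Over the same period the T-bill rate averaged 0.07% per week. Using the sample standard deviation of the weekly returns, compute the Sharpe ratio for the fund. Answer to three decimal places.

1.371

Mean return μ = 4.800 / 6 = 0.8000%
Σ(r − μ)² = 1.4168; sample σ = √(1.4168/5) = 0.5323%
Sharpe = (μ − rf) / σ = (0.8000 − 0.07) / 0.5323 = 0.7300 / 0.5323 = 1.3714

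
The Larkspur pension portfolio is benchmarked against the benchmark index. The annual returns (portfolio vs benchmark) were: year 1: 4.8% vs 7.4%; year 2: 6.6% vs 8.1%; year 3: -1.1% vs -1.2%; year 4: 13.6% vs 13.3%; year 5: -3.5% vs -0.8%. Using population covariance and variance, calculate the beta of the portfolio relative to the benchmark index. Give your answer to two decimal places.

1.06

r̄p = 4.0800%,  r̄m = 5.3600%
Cov = Σ(rp − r̄p)(rm − r̄m) / 5 = 32.9272
Var(rm) = Σ(rm − r̄m)² / 5 = 31.1384
β = Cov / Var = 32.9272 / 31.1384 = 1.0574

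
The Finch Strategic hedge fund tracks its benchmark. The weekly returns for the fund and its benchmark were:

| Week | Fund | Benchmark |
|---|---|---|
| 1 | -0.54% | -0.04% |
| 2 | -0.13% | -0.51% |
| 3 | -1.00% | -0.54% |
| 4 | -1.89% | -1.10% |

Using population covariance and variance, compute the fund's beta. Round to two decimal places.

1.34

r̄p = -0.8900%,  r̄m = -0.5475%
Cov = Σ(rp − r̄p)(rm − r̄m) / 4 = 0.1895
Var(rm) = Σ(rm − r̄m)² / 4 = 0.1411
β = Cov / Var = 0.1895 / 0.1411 = 1.3430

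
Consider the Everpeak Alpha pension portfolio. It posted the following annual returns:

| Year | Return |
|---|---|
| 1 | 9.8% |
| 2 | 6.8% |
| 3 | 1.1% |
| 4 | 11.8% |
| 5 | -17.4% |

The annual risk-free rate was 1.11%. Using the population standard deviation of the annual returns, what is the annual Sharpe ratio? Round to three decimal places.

r̄ = (9.8 + 6.8 + 1.1 + 11.8 − 17.4) / 5 = 12.10 / 5 = 2.4200%
Population σ = √[Σ(r − r̄)² / 5] = √[556.2080 / 5] = √111.2416 = 10.5471%
Sharpe = (r̄ − rf) / σ = (2.4200 − 1.11) / 10.5471 = 1.3100 / 10.5471 = 0.1242

0.124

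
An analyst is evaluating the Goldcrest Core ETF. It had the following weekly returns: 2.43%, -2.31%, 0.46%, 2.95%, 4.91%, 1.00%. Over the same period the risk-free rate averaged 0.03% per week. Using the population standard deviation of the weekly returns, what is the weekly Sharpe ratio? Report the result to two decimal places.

0.69

r̄ = (2.43 − 2.31 + 0.46 + 2.95 + 4.91 + 1) / 6 = 1.5733%
Σ(r − r̄)² = (2.43 − 1.5733)² + (-2.31 − 1.5733)² + (0.46 − 1.5733)² + … = 30.4109
σ = √[30.4109 / 6] = 2.2513%
Sharpe = (r̄ − rf) / σ = (1.5733 − 0.03) / 2.2513 = 1.5433 / 2.2513 = 0.6855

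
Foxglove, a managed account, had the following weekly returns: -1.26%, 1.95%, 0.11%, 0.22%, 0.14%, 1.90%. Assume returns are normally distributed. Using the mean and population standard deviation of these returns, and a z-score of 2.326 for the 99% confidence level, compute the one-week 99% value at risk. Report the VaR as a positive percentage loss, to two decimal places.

Mean return r̄ = 3.060 / 6 = 0.5100%
Σ(r − r̄)² = 7.5196; population σ = √(7.5196/6) = 1.1195%
VaR = −(r̄ − z·σ) = −(0.5100 − 2.326 × 1.1195) = −(-2.0940) = 2.0940%

2.09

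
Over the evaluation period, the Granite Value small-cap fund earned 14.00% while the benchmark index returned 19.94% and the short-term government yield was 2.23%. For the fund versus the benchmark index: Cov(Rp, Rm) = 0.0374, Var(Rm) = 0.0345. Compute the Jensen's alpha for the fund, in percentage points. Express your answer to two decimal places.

-7.43

β = Cov / Var = 0.0374 / 0.0345 = 1.0841
E[R] = Rf + β(Rm − Rf) = 2.23% + 1.0841 × (19.94% − 2.23%) = 21.4294%
α = Rp − E[R] = 14.00% − 21.4294% = -7.4294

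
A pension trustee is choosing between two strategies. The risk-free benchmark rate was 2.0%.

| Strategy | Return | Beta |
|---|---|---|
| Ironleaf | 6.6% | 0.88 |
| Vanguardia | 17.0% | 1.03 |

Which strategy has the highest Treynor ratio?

Vanguardia

Ironleaf: Treynor = (6.6% − 2.0%) / 0.88 = 5.227
Vanguardia: Treynor = (17.0% − 2.0%) / 1.03 = 14.563
Highest: Vanguardia (14.563).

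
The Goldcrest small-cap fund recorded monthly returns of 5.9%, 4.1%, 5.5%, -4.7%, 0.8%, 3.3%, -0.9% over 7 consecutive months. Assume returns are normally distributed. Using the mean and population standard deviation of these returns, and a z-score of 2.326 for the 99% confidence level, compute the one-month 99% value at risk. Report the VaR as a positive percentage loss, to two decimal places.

r̄ = (5.9 + 4.1 + 5.5 − 4.7 + 0.8 + 3.3 − 0.9) / 7 = 2.0000%
Σ(r − r̄)² = 88.3000; population σ = √(88.3000/7) = 3.5517%
VaR = −(r̄ − z·σ) = −(2.0000 − 2.326 × 3.5517) = −(-6.2613) = 6.2613%

6.26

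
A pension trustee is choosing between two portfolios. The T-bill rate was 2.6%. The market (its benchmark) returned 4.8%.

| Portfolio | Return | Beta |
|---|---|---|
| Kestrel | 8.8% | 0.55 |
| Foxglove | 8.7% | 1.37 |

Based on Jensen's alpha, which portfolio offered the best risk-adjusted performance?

Kestrel

Kestrel: α = 8.8% − [2.6% + 0.55 × (4.8% − 2.6%)] = 4.990
Foxglove: α = 8.7% − [2.6% + 1.37 × (4.8% − 2.6%)] = 3.086
Highest: Kestrel (4.990).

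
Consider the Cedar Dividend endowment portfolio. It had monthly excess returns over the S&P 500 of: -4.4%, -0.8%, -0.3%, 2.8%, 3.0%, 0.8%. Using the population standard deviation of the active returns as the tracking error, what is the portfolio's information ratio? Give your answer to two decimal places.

Mean return r̄ = 1.10 / 6 = 0.1833%
Population std dev = √[37.3683 / 6] = 2.4956%
IR = r̄ / tracking error = 0.1833 / 2.4956 = 0.0734

0.07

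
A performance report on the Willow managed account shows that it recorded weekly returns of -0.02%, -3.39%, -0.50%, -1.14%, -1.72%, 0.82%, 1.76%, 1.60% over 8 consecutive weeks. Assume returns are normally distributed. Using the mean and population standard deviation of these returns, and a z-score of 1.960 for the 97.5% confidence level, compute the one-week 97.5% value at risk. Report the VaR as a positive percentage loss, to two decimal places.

3.54

r̄ = (-0.02 − 3.39 − 0.5 − 1.14 − 1.72 + 0.82 + 1.76 + 1.6) / 8 = -0.3238%
Population std dev = √[21.4920 / 8] = 1.6391%
VaR = −(r̄ − z·σ) = −(-0.3238 − 1.960 × 1.6391) = −(-3.5364) = 3.5364%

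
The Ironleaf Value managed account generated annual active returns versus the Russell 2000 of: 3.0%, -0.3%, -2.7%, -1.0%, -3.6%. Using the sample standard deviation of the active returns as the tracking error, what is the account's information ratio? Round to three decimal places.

r̄ = (3 − 0.3 − 2.7 − 1 − 3.6) / 5 = -0.9200%
Σ(r − r̄)² = 26.1080; sample σ = √(26.1080/4) = 2.5548%
IR = r̄ / tracking error = -0.9200 / 2.5548 = -0.3601

-0.360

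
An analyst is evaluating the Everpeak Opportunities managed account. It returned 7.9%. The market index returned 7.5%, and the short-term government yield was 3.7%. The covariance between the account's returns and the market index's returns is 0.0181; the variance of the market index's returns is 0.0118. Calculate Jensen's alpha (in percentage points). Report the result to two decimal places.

-1.63

β = Cov / Var = 0.0181 / 0.0118 = 1.5339
E[R] = Rf + β(Rm − Rf) = 3.7% + 1.5339 × (7.5% − 3.7%) = 9.5288%
α = Rp − E[R] = 7.9% − 9.5288% = -1.6288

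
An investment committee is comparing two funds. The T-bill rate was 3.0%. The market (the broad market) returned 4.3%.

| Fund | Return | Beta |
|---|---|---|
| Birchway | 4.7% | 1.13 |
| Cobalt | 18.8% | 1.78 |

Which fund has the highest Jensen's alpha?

Birchway: α = 4.7% − [3.0% + 1.13 × (4.3% − 3.0%)] = 0.231
Cobalt: α = 18.8% − [3.0% + 1.78 × (4.3% − 3.0%)] = 13.486
Highest: Cobalt (13.486).

Cobalt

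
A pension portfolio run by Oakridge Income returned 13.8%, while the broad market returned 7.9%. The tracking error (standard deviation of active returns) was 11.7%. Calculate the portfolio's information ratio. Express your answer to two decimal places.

IR = (Rp − Rb) / TE = (13.8% − 7.9%) / 11.7% = 5.90% / 11.7% = 0.5043

0.50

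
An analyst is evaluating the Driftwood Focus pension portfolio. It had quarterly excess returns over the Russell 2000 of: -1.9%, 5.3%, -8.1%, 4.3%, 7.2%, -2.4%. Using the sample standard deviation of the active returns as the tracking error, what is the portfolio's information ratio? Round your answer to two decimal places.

Mean return r̄ = 4.40 / 6 = 0.7333%
Σ(r − r̄)² = (-1.9 − 0.7333)² + (5.3 − 0.7333)² + … = 170.1733
sample σ = √(170.1733 / 5) = √34.0347 = 5.8339%
IR = r̄ / tracking error = 0.7333 / 5.8339 = 0.1257

0.13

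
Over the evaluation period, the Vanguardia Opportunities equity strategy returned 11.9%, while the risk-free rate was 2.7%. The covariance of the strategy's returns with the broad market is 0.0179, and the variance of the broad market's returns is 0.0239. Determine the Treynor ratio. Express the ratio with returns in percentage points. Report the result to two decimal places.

12.28

β = Cov / Var = 0.0179 / 0.0239 = 0.7490
Treynor = (Rp − Rf) / β = (11.9% − 2.7%) / 0.7490 = 9.20 / 0.7490 = 12.2830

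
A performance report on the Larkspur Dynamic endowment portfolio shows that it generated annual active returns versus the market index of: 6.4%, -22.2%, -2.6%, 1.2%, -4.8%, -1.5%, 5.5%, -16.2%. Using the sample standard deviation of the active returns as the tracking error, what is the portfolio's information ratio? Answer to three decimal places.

-0.423

Mean return μ = -34.20 / 8 = -4.2750%
Σ(r − μ)² = 713.7750; sample σ = √(713.7750/7) = 10.0979%
IR = μ / tracking error = -4.2750 / 10.0979 = -0.4234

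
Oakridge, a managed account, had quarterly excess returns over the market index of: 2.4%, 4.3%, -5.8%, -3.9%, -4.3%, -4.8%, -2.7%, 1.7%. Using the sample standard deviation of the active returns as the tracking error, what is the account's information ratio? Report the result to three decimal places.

Mean return r̄ = -13.10 / 8 = -1.6375%
Σ(r − r̄)² = (2.4 − (-1.6375))² + (4.3 − (-1.6375))² + (-5.8 − (-1.6375))² + … = 103.3588
σ = √[103.3588 / 7] = 3.8426%
IR = r̄ / tracking error = -1.6375 / 3.8426 = -0.4261

-0.426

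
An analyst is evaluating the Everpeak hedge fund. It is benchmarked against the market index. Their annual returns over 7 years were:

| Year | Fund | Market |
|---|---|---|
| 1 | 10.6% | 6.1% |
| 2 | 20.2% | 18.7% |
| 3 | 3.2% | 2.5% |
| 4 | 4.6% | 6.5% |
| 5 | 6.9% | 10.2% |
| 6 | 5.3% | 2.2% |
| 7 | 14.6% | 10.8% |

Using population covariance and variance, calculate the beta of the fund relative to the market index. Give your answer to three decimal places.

r̄p = 9.3429%,  r̄m = 8.1429%
Cov = Σ(rp − r̄p)(rm − r̄m) / 7 = 26.7824
Var(rm) = Σ(rm − r̄m)² / 7 = 28.1110
β = Cov / Var = 26.7824 / 28.1110 = 0.9527

0.953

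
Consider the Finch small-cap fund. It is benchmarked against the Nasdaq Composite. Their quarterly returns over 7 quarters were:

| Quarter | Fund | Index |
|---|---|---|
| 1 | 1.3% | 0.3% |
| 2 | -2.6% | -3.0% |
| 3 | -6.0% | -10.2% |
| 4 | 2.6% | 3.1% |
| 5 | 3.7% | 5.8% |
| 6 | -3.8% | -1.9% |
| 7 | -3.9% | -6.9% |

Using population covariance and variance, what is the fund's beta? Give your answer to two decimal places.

0.64

r̄p = -1.2429%,  r̄m = -1.8286%
Cov = Σ(rp − r̄p)(rm − r̄m) / 7 = 16.7331
Var(rm) = Σ(rm − r̄m)² / 7 = 26.3135
β = Cov / Var = 16.7331 / 26.3135 = 0.6359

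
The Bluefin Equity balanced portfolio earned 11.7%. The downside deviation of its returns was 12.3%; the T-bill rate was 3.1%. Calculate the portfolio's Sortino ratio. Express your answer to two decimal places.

Sortino = (Rp − Rf) / σd = (11.7% − 3.1%) / 12.3% = 8.60% / 12.3% = 0.6992

0.70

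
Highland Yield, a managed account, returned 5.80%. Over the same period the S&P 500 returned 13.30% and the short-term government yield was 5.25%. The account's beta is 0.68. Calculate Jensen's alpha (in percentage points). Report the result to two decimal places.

-4.92

CAPM expected return = Rf + β(Rm − Rf) = 5.25% + 0.68 × (13.30% − 5.25%) = 5.25 + 0.68 × 8.05 = 10.7240%
Jensen's α = Rp − E[R] = 5.80% − 10.7240% = -4.9240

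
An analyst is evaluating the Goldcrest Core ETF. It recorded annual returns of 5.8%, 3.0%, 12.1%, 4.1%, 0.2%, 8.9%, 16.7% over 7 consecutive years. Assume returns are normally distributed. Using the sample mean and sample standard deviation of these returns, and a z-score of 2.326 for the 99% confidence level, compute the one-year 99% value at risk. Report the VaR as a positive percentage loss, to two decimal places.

Mean return r̄ = 50.80 / 7 = 7.2571%
Σ(r − r̄)² = (5.8 − 7.2571)² + (3 − 7.2571)² + (12.1 − 7.2571)² + … = 195.3371
σ = √[195.3371 / 6] = 5.7058%
VaR = −(r̄ − z·σ) = −(7.2571 − 2.326 × 5.7058) = −(-6.0146) = 6.0146%

6.01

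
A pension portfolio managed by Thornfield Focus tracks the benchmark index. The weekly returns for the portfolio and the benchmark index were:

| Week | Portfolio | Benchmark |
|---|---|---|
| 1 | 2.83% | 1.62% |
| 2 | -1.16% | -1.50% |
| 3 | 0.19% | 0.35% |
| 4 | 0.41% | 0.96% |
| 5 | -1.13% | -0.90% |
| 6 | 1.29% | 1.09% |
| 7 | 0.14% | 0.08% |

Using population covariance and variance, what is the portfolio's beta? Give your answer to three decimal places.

r̄p = 0.3671%,  r̄m = 0.2429%
Cov = Σ(rp − r̄p)(rm − r̄m) / 7 = 1.2278
Var(rm) = Σ(rm − r̄m)² / 7 = 1.0729
β = Cov / Var = 1.2278 / 1.0729 = 1.1444

1.144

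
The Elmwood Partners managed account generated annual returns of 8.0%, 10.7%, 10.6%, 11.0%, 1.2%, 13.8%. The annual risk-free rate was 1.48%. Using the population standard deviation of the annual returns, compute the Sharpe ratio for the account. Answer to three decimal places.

1.954

Mean return r̄ = 55.30 / 6 = 9.2167%
Σ(r − r̄)² = (8 − 9.2167)² + (10.7 − 9.2167)² + … = 94.0483
σ = √[94.0483 / 6] = 3.9591%
Sharpe = (r̄ − rf) / σ = (9.2167 − 1.48) / 3.9591 = 7.7367 / 3.9591 = 1.9542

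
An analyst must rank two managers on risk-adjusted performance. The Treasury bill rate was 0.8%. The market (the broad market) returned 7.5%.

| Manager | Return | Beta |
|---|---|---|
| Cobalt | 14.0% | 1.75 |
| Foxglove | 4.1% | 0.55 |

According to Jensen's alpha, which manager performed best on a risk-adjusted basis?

Cobalt

Cobalt: α = 14.0% − [0.8% + 1.75 × (7.5% − 0.8%)] = 1.475
Foxglove: α = 4.1% − [0.8% + 0.55 × (7.5% − 0.8%)] = -0.385
Highest: Cobalt (1.475).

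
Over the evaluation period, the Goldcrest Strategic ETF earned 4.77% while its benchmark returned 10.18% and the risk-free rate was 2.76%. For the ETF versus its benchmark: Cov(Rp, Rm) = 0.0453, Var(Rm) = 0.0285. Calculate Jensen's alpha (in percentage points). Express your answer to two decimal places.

-9.78

β = Cov / Var = 0.0453 / 0.0285 = 1.5895
E[R] = Rf + β(Rm − Rf) = 2.76% + 1.5895 × (10.18% − 2.76%) = 14.5541%
α = Rp − E[R] = 4.77% − 14.5541% = -9.7841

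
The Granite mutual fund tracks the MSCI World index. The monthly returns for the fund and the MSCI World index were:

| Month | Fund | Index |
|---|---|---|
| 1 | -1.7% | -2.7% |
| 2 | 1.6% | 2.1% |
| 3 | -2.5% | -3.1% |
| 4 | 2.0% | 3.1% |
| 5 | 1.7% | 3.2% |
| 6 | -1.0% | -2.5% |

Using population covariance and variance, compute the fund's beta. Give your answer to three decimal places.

0.629

r̄p = 0.0167%,  r̄m = 0.0167%
Cov = Σ(rp − r̄p)(rm − r̄m) / 6 = 4.9731
Var(rm) = Σ(rm − r̄m)² / 6 = 7.9014
β = Cov / Var = 4.9731 / 7.9014 = 0.6294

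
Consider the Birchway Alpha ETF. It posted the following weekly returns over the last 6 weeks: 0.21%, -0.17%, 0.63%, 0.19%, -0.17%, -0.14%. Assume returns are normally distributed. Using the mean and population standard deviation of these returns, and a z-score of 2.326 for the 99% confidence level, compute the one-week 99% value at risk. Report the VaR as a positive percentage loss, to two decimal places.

0.58

Mean return r̄ = 0.550 / 6 = 0.0917%
Population σ = √[Σ(r − r̄)² / 6] = √[0.5041 / 6] = √0.0840 = 0.2898%
VaR = −(r̄ − z·σ) = −(0.0917 − 2.326 × 0.2898) = −(-0.5824) = 0.5824%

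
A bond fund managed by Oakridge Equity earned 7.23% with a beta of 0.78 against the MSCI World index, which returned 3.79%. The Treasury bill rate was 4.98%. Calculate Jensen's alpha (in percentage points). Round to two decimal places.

3.18

CAPM expected return = Rf + β(Rm − Rf) = 4.98% + 0.78 × (3.79% − 4.98%) = 4.98 + 0.78 × -1.19 = 4.0518%
Jensen's α = Rp − E[R] = 7.23% − 4.0518% = 3.1782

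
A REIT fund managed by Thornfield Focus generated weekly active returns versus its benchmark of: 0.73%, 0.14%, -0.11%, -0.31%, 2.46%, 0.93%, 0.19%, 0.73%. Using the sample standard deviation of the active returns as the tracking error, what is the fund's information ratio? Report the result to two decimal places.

0.68

r̄ = (0.73 + 0.14 − 0.11 − 0.31 + 2.46 + 0.93 + 0.19 + 0.73) / 8 = 4.760 / 8 = 0.5950%
Sample std dev = √[5.3140 / 7] = 0.8713%
IR = r̄ / tracking error = 0.5950 / 0.8713 = 0.6829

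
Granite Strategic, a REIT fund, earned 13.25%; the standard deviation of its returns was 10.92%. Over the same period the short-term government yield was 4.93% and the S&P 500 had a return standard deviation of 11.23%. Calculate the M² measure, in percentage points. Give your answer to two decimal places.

Sharpe = (Rp − Rf) / σp = (13.25% − 4.93%) / 10.92% = 0.7619
M² = Rf + Sharpe × σm = 4.93% + 0.7619 × 11.23% = 13.4861%

13.49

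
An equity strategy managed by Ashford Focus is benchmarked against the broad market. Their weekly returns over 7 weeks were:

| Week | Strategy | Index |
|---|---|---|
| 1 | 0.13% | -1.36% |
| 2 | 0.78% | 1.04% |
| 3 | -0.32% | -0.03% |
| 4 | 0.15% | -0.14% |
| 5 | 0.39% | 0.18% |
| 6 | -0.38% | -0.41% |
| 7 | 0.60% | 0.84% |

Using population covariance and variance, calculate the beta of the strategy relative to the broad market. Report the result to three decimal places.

r̄p = 0.1929%,  r̄m = 0.0171%
Cov = Σ(rp − r̄p)(rm − r̄m) / 7 = 0.1900
Var(rm) = Σ(rm − r̄m)² / 7 = 0.5508
β = Cov / Var = 0.1900 / 0.5508 = 0.3450

0.345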